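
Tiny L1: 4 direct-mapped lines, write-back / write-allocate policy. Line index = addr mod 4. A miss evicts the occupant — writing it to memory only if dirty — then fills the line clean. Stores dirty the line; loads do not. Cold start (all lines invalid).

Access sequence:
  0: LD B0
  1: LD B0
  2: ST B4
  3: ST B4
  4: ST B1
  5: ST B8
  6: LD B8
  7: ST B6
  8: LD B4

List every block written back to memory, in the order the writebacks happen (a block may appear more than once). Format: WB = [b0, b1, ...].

WB = [4, 8]

  0 | R B0 → L0 miss [-]
  1 | R B0 → L0 hit [-]
  2 | W B4 → L0 miss [D]
  3 | W B4 → L0 hit [D]
  4 | W B1 → L1 miss [D]
  5 | W B8 → L0 miss wb→B4 [D]
  6 | R B8 → L0 hit [D]
  7 | W B6 → L2 miss [D]
  8 | R B4 → L0 miss wb→B8 [-]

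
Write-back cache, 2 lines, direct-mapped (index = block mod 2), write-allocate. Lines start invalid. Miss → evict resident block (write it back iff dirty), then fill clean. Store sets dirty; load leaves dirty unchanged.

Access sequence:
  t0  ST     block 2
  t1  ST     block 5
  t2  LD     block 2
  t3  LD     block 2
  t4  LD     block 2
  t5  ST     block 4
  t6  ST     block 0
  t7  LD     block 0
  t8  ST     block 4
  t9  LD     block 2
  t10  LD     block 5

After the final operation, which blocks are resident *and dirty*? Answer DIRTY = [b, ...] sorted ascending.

  0 | W B2 → L0 miss [D]
  1 | W B5 → L1 miss [D]
  2 | R B2 → L0 hit [D]
  3 | R B2 → L0 hit [D]
  4 | R B2 → L0 hit [D]
  5 | W B4 → L0 miss wb→B2 [D]
  6 | W B0 → L0 miss wb→B4 [D]
  7 | R B0 → L0 hit [D]
  8 | W B4 → L0 miss wb→B0 [D]
  9 | R B2 → L0 miss wb→B4 [-]
  10 | R B5 → L1 hit [D]

DIRTY = [5]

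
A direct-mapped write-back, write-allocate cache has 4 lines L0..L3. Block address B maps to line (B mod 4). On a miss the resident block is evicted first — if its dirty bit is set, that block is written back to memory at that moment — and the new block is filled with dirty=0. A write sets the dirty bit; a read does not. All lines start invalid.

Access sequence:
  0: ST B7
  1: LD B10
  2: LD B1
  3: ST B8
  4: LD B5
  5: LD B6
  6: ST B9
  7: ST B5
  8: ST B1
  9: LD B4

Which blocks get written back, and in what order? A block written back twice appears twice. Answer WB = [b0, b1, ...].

  0 | W B7 → L3 miss [D]
  1 | R B10 → L2 miss [-]
  2 | R B1 → L1 miss [-]
  3 | W B8 → L0 miss [D]
  4 | R B5 → L1 miss [-]
  5 | R B6 → L2 miss [-]
  6 | W B9 → L1 miss [D]
  7 | W B5 → L1 miss wb→B9 [D]
  8 | W B1 → L1 miss wb→B5 [D]
  9 | R B4 → L0 miss wb→B8 [-]

WB = [9, 5, 8]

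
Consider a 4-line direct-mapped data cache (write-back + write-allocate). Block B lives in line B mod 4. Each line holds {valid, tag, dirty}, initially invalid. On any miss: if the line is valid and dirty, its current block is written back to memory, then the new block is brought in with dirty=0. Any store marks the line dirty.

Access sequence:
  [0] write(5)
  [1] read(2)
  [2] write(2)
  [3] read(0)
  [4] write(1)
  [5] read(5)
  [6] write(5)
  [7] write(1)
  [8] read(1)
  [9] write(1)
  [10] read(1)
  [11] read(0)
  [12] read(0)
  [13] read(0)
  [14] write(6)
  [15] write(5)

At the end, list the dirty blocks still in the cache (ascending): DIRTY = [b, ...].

DIRTY = [5, 6]

0: W B5 → L1 miss [D]
1: R B2 → L2 miss [-]
2: W B2 → L2 hit [D]
3: R B0 → L0 miss [-]
4: W B1 → L1 miss wb→B5 [D]
5: R B5 → L1 miss wb→B1 [-]
6: W B5 → L1 hit [D]
7: W B1 → L1 miss wb→B5 [D]
8: R B1 → L1 hit [D]
9: W B1 → L1 hit [D]
10: R B1 → L1 hit [D]
11: R B0 → L0 hit [-]
12: R B0 → L0 hit [-]
13: R B0 → L0 hit [-]
14: W B6 → L2 miss wb→B2 [D]
15: W B5 → L1 miss wb→B1 [D]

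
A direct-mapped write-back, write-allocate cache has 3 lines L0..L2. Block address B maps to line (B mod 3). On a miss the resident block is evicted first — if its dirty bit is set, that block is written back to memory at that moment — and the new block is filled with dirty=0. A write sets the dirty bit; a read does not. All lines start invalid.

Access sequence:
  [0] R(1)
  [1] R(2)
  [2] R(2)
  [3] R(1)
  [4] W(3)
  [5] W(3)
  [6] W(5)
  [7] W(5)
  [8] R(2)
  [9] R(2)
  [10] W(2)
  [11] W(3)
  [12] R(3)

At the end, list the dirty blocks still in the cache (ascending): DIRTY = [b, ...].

  0 | R B1 → L1 miss [-]
  1 | R B2 → L2 miss [-]
  2 | R B2 → L2 hit [-]
  3 | R B1 → L1 hit [-]
  4 | W B3 → L0 miss [D]
  5 | W B3 → L0 hit [D]
  6 | W B5 → L2 miss [D]
  7 | W B5 → L2 hit [D]
  8 | R B2 → L2 miss wb→B5 [-]
  9 | R B2 → L2 hit [-]
  10 | W B2 → L2 hit [D]
  11 | W B3 → L0 hit [D]
  12 | R B3 → L0 hit [D]

DIRTY = [2, 3]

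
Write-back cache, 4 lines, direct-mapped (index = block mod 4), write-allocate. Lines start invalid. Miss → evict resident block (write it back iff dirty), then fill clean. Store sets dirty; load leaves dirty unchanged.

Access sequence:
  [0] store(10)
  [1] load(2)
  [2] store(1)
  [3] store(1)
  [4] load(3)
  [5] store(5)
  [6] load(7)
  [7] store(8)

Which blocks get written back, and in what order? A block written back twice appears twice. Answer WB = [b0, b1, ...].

WB = [10, 1]

0: W B10 → L2 miss [D]
1: R B2 → L2 miss wb→B10 [-]
2: W B1 → L1 miss [D]
3: W B1 → L1 hit [D]
4: R B3 → L3 miss [-]
5: W B5 → L1 miss wb→B1 [D]
6: R B7 → L3 miss [-]
7: W B8 → L0 miss [D]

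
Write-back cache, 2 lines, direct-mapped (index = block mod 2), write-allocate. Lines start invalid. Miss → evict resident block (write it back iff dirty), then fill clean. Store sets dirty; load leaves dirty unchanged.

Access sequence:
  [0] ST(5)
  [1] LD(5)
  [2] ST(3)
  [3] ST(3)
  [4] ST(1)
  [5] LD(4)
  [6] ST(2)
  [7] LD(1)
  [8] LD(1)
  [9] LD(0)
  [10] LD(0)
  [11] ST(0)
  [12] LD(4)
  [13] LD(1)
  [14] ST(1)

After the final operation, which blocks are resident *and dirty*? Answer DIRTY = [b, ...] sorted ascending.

  0 | W B5 → L1 miss [D]
  1 | R B5 → L1 hit [D]
  2 | W B3 → L1 miss wb→B5 [D]
  3 | W B3 → L1 hit [D]
  4 | W B1 → L1 miss wb→B3 [D]
  5 | R B4 → L0 miss [-]
  6 | W B2 → L0 miss [D]
  7 | R B1 → L1 hit [D]
  8 | R B1 → L1 hit [D]
  9 | R B0 → L0 miss wb→B2 [-]
  10 | R B0 → L0 hit [-]
  11 | W B0 → L0 hit [D]
  12 | R B4 → L0 miss wb→B0 [-]
  13 | R B1 → L1 hit [D]
  14 | W B1 → L1 hit [D]

DIRTY = [1]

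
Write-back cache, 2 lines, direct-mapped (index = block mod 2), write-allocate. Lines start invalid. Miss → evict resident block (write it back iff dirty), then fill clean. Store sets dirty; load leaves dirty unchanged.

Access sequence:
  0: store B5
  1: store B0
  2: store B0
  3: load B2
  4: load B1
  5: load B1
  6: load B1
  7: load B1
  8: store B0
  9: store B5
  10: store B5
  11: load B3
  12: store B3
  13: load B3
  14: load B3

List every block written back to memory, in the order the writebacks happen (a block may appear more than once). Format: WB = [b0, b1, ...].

WB = [0, 5, 5]

0: W B5 → L1 miss [D]
1: W B0 → L0 miss [D]
2: W B0 → L0 hit [D]
3: R B2 → L0 miss wb→B0 [-]
4: R B1 → L1 miss wb→B5 [-]
5: R B1 → L1 hit [-]
6: R B1 → L1 hit [-]
7: R B1 → L1 hit [-]
8: W B0 → L0 miss [D]
9: W B5 → L1 miss [D]
10: W B5 → L1 hit [D]
11: R B3 → L1 miss wb→B5 [-]
12: W B3 → L1 hit [D]
13: R B3 → L1 hit [D]
14: R B3 → L1 hit [D]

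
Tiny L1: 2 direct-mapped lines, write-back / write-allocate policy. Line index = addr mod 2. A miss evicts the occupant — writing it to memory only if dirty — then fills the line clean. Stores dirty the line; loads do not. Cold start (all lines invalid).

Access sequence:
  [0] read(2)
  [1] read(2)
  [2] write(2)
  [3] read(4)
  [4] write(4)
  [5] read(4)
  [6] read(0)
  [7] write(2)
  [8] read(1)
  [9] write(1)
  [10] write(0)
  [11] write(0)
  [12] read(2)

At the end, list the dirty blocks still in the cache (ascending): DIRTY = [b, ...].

0: R B2 → L0 miss [-]
1: R B2 → L0 hit [-]
2: W B2 → L0 hit [D]
3: R B4 → L0 miss wb→B2 [-]
4: W B4 → L0 hit [D]
5: R B4 → L0 hit [D]
6: R B0 → L0 miss wb→B4 [-]
7: W B2 → L0 miss [D]
8: R B1 → L1 miss [-]
9: W B1 → L1 hit [D]
10: W B0 → L0 miss wb→B2 [D]
11: W B0 → L0 hit [D]
12: R B2 → L0 miss wb→B0 [-]

DIRTY = [1]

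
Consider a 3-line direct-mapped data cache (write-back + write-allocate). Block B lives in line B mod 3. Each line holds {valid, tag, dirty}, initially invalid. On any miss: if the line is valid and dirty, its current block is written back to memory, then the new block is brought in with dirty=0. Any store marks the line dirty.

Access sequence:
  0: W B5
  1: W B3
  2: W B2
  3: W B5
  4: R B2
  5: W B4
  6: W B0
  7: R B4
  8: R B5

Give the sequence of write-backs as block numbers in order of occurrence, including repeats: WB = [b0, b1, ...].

  0 | W B5 → L2 miss [D]
  1 | W B3 → L0 miss [D]
  2 | W B2 → L2 miss wb→B5 [D]
  3 | W B5 → L2 miss wb→B2 [D]
  4 | R B2 → L2 miss wb→B5 [-]
  5 | W B4 → L1 miss [D]
  6 | W B0 → L0 miss wb→B3 [D]
  7 | R B4 → L1 hit [D]
  8 | R B5 → L2 miss [-]

WB = [5, 2, 5, 3]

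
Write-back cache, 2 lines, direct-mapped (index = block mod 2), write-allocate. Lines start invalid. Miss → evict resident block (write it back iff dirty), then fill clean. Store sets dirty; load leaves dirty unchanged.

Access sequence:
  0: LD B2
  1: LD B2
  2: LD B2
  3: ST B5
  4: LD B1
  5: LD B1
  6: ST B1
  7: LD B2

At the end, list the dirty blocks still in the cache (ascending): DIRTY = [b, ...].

  0 | R B2 → L0 miss [-]
  1 | R B2 → L0 hit [-]
  2 | R B2 → L0 hit [-]
  3 | W B5 → L1 miss [D]
  4 | R B1 → L1 miss wb→B5 [-]
  5 | R B1 → L1 hit [-]
  6 | W B1 → L1 hit [D]
  7 | R B2 → L0 hit [-]

DIRTY = [1]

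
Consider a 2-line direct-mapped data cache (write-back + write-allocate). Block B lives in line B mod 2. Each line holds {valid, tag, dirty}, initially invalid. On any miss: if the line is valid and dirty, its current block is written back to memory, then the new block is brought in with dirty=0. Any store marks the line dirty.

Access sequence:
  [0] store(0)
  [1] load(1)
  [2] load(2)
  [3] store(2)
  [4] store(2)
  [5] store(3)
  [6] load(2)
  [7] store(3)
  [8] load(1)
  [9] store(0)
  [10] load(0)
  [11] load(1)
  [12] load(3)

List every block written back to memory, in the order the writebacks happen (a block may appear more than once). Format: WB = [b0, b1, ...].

WB = [0, 3, 2]

  0 | W B0 → L0 miss [D]
  1 | R B1 → L1 miss [-]
  2 | R B2 → L0 miss wb→B0 [-]
  3 | W B2 → L0 hit [D]
  4 | W B2 → L0 hit [D]
  5 | W B3 → L1 miss [D]
  6 | R B2 → L0 hit [D]
  7 | W B3 → L1 hit [D]
  8 | R B1 → L1 miss wb→B3 [-]
  9 | W B0 → L0 miss wb→B2 [D]
  10 | R B0 → L0 hit [D]
  11 | R B1 → L1 hit [-]
  12 | R B3 → L1 miss [-]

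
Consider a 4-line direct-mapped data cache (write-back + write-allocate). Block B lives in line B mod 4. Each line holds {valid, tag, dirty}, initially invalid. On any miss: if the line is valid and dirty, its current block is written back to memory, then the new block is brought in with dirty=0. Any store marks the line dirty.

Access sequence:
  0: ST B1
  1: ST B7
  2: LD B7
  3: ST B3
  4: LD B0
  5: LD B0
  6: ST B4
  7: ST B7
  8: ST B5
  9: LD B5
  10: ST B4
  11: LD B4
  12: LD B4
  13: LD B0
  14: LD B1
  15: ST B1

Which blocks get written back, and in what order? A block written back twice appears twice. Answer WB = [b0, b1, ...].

  0 | W B1 → L1 miss [D]
  1 | W B7 → L3 miss [D]
  2 | R B7 → L3 hit [D]
  3 | W B3 → L3 miss wb→B7 [D]
  4 | R B0 → L0 miss [-]
  5 | R B0 → L0 hit [-]
  6 | W B4 → L0 miss [D]
  7 | W B7 → L3 miss wb→B3 [D]
  8 | W B5 → L1 miss wb→B1 [D]
  9 | R B5 → L1 hit [D]
  10 | W B4 → L0 hit [D]
  11 | R B4 → L0 hit [D]
  12 | R B4 → L0 hit [D]
  13 | R B0 → L0 miss wb→B4 [-]
  14 | R B1 → L1 miss wb→B5 [-]
  15 | W B1 → L1 hit [D]

WB = [7, 3, 1, 4, 5]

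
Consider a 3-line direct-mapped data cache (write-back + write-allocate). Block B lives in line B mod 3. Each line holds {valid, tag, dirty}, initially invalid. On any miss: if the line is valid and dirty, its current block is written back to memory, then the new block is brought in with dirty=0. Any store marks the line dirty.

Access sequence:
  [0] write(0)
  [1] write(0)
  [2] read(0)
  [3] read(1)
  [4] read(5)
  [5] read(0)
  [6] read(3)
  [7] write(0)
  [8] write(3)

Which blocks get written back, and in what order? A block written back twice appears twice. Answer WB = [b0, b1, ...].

WB = [0, 0]

0: W B0 → L0 miss [D]
1: W B0 → L0 hit [D]
2: R B0 → L0 hit [D]
3: R B1 → L1 miss [-]
4: R B5 → L2 miss [-]
5: R B0 → L0 hit [D]
6: R B3 → L0 miss wb→B0 [-]
7: W B0 → L0 miss [D]
8: W B3 → L0 miss wb→B0 [D]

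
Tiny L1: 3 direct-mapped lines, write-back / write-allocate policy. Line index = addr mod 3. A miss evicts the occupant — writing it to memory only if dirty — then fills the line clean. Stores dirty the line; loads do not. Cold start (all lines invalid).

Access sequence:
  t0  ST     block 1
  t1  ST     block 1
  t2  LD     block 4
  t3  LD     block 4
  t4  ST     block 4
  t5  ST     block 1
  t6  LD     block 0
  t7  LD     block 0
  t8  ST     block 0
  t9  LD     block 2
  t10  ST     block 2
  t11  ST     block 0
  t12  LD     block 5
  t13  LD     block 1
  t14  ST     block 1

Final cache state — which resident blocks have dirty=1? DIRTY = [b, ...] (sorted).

  0 | W B1 → L1 miss [D]
  1 | W B1 → L1 hit [D]
  2 | R B4 → L1 miss wb→B1 [-]
  3 | R B4 → L1 hit [-]
  4 | W B4 → L1 hit [D]
  5 | W B1 → L1 miss wb→B4 [D]
  6 | R B0 → L0 miss [-]
  7 | R B0 → L0 hit [-]
  8 | W B0 → L0 hit [D]
  9 | R B2 → L2 miss [-]
  10 | W B2 → L2 hit [D]
  11 | W B0 → L0 hit [D]
  12 | R B5 → L2 miss wb→B2 [-]
  13 | R B1 → L1 hit [D]
  14 | W B1 → L1 hit [D]

DIRTY = [0, 1]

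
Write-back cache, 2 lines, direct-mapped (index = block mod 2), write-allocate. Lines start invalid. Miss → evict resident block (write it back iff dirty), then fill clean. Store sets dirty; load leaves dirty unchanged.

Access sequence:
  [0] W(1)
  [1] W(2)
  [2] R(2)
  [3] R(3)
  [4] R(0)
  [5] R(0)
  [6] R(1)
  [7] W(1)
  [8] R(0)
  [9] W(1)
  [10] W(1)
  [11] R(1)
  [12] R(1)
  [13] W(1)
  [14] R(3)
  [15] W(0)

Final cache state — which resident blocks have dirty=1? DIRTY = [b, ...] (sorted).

0: W B1 → L1 miss [D]
1: W B2 → L0 miss [D]
2: R B2 → L0 hit [D]
3: R B3 → L1 miss wb→B1 [-]
4: R B0 → L0 miss wb→B2 [-]
5: R B0 → L0 hit [-]
6: R B1 → L1 miss [-]
7: W B1 → L1 hit [D]
8: R B0 → L0 hit [-]
9: W B1 → L1 hit [D]
10: W B1 → L1 hit [D]
11: R B1 → L1 hit [D]
12: R B1 → L1 hit [D]
13: W B1 → L1 hit [D]
14: R B3 → L1 miss wb→B1 [-]
15: W B0 → L0 hit [D]

DIRTY = [0]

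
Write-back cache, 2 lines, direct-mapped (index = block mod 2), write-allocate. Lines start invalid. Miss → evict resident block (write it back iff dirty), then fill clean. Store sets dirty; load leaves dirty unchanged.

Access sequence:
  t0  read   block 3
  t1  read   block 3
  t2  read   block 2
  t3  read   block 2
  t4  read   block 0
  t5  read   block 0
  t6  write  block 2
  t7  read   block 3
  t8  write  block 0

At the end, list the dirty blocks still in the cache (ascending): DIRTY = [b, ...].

DIRTY = [0]

0: R B3 → L1 miss [-]
1: R B3 → L1 hit [-]
2: R B2 → L0 miss [-]
3: R B2 → L0 hit [-]
4: R B0 → L0 miss [-]
5: R B0 → L0 hit [-]
6: W B2 → L0 miss [D]
7: R B3 → L1 hit [-]
8: W B0 → L0 miss wb→B2 [D]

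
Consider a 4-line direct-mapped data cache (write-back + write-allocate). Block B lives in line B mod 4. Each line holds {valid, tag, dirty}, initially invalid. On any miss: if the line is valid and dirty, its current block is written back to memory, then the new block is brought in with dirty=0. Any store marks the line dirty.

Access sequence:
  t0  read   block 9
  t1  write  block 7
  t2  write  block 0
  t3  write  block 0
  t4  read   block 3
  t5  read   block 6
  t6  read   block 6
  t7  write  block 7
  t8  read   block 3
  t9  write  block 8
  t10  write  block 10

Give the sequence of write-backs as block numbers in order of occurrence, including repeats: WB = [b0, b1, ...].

WB = [7, 7, 0]

  0 | R B9 → L1 miss [-]
  1 | W B7 → L3 miss [D]
  2 | W B0 → L0 miss [D]
  3 | W B0 → L0 hit [D]
  4 | R B3 → L3 miss wb→B7 [-]
  5 | R B6 → L2 miss [-]
  6 | R B6 → L2 hit [-]
  7 | W B7 → L3 miss [D]
  8 | R B3 → L3 miss wb→B7 [-]
  9 | W B8 → L0 miss wb→B0 [D]
  10 | W B10 → L2 miss [D]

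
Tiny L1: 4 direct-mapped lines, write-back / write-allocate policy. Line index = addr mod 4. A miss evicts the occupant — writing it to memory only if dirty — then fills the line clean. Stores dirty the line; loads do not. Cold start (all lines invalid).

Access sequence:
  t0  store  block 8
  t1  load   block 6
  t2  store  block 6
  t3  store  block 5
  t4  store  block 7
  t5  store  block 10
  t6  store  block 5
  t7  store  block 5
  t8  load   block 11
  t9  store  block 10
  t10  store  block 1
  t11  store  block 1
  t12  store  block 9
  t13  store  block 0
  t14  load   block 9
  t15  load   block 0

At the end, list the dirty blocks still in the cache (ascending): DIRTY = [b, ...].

0: W B8 -> L0 miss  d=D]
1: R B6 -> L2 miss  d=-]
2: W B6 -> L2 hit  d=D]
3: W B5 -> L1 miss  d=D]
4: W B7 -> L3 miss  d=D]
5: W B10 -> L2 miss wb->B6  d=D]
6: W B5 -> L1 hit  d=D]
7: W B5 -> L1 hit  d=D]
8: R B11 -> L3 miss wb->B7  d=-]
9: W B10 -> L2 hit  d=D]
10: W B1 -> L1 miss wb->B5  d=D]
11: W B1 -> L1 hit  d=D]
12: W B9 -> L1 miss wb->B1  d=D]
13: W B0 -> L0 miss wb->B8  d=D]
14: R B9 -> L1 hit  d=D]
15: R B0 -> L0 hit  d=D]

DIRTY = [0, 9, 10]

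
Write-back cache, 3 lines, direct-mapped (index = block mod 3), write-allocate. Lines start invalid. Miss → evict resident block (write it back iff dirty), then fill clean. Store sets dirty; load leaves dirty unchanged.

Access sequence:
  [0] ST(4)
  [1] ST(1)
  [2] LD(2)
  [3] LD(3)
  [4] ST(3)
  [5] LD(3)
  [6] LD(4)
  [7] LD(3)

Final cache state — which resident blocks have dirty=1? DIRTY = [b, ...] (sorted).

DIRTY = [3]

0: W B4 -> L1 miss  d=D]
1: W B1 -> L1 miss wb->B4  d=D]
2: R B2 -> L2 miss  d=-]
3: R B3 -> L0 miss  d=-]
4: W B3 -> L0 hit  d=D]
5: R B3 -> L0 hit  d=D]
6: R B4 -> L1 miss wb->B1  d=-]
7: R B3 -> L0 hit  d=D]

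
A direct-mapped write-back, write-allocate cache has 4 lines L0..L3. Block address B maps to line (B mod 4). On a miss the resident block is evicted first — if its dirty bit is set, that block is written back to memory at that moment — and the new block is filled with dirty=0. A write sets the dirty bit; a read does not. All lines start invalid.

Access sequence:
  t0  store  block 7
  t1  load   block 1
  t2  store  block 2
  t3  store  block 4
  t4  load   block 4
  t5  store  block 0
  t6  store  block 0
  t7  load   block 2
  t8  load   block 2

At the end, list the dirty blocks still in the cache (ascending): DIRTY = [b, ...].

DIRTY = [0, 2, 7]

0: W B7 -> L3 miss  d=D]
1: R B1 -> L1 miss  d=-]
2: W B2 -> L2 miss  d=D]
3: W B4 -> L0 miss  d=D]
4: R B4 -> L0 hit  d=D]
5: W B0 -> L0 miss wb->B4  d=D]
6: W B0 -> L0 hit  d=D]
7: R B2 -> L2 hit  d=D]
8: R B2 -> L2 hit  d=D]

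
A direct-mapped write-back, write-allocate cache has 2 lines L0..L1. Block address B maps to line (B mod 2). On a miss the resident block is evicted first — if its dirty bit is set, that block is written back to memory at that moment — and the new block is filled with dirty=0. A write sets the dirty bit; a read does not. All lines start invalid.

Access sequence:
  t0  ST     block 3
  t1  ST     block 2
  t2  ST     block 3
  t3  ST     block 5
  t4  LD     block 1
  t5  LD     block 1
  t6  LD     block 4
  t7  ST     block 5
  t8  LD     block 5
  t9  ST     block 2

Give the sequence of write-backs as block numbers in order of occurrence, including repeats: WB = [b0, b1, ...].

WB = [3, 5, 2]

  0 | W B3 → L1 miss [D]
  1 | W B2 → L0 miss [D]
  2 | W B3 → L1 hit [D]
  3 | W B5 → L1 miss wb→B3 [D]
  4 | R B1 → L1 miss wb→B5 [-]
  5 | R B1 → L1 hit [-]
  6 | R B4 → L0 miss wb→B2 [-]
  7 | W B5 → L1 miss [D]
  8 | R B5 → L1 hit [D]
  9 | W B2 → L0 miss [D]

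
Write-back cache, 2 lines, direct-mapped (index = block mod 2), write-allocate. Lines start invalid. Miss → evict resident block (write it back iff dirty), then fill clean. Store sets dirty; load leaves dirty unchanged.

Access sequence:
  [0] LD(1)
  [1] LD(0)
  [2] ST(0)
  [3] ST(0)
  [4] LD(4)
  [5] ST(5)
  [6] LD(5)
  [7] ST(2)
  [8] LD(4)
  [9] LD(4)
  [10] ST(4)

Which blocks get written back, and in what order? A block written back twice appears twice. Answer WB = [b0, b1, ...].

WB = [0, 2]

0: R B1 → L1 miss [-]
1: R B0 → L0 miss [-]
2: W B0 → L0 hit [D]
3: W B0 → L0 hit [D]
4: R B4 → L0 miss wb→B0 [-]
5: W B5 → L1 miss [D]
6: R B5 → L1 hit [D]
7: W B2 → L0 miss [D]
8: R B4 → L0 miss wb→B2 [-]
9: R B4 → L0 hit [-]
10: W B4 → L0 hit [D]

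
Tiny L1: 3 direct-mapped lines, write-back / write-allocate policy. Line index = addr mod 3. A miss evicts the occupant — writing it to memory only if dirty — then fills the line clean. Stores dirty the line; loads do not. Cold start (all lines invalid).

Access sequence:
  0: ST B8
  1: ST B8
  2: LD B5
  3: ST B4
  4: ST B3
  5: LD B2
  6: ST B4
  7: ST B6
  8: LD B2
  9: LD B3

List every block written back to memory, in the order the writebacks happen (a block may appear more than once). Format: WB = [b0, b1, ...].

WB = [8, 3, 6]

0: W B8 → L2 miss [D]
1: W B8 → L2 hit [D]
2: R B5 → L2 miss wb→B8 [-]
3: W B4 → L1 miss [D]
4: W B3 → L0 miss [D]
5: R B2 → L2 miss [-]
6: W B4 → L1 hit [D]
7: W B6 → L0 miss wb→B3 [D]
8: R B2 → L2 hit [-]
9: R B3 → L0 miss wb→B6 [-]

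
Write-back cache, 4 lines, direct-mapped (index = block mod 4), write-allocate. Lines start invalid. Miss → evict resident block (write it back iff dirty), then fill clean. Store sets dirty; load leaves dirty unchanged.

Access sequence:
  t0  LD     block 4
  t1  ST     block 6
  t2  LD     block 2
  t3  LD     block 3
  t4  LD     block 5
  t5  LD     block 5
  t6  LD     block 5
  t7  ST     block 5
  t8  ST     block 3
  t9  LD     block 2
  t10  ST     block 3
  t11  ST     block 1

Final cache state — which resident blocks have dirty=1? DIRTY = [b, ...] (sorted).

DIRTY = [1, 3]

0: R B4 → L0 miss [-]
1: W B6 → L2 miss [D]
2: R B2 → L2 miss wb→B6 [-]
3: R B3 → L3 miss [-]
4: R B5 → L1 miss [-]
5: R B5 → L1 hit [-]
6: R B5 → L1 hit [-]
7: W B5 → L1 hit [D]
8: W B3 → L3 hit [D]
9: R B2 → L2 hit [-]
10: W B3 → L3 hit [D]
11: W B1 → L1 miss wb→B5 [D]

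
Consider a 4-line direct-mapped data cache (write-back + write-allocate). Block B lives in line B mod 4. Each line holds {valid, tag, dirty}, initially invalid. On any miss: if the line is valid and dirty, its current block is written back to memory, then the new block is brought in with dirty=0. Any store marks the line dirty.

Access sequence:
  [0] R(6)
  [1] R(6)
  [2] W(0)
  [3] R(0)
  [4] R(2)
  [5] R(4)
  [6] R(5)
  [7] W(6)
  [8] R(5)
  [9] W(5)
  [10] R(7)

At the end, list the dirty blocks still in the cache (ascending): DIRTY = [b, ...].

  0 | R B6 → L2 miss [-]
  1 | R B6 → L2 hit [-]
  2 | W B0 → L0 miss [D]
  3 | R B0 → L0 hit [D]
  4 | R B2 → L2 miss [-]
  5 | R B4 → L0 miss wb→B0 [-]
  6 | R B5 → L1 miss [-]
  7 | W B6 → L2 miss [D]
  8 | R B5 → L1 hit [-]
  9 | W B5 → L1 hit [D]
  10 | R B7 → L3 miss [-]

DIRTY = [5, 6]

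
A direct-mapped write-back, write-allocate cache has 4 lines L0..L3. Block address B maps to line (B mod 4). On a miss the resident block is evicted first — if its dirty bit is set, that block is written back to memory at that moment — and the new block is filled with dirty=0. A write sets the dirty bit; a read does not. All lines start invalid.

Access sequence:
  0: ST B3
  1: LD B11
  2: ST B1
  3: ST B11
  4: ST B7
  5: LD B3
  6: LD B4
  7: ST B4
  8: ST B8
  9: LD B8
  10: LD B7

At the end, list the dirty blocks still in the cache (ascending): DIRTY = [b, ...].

  0 | W B3 → L3 miss [D]
  1 | R B11 → L3 miss wb→B3 [-]
  2 | W B1 → L1 miss [D]
  3 | W B11 → L3 hit [D]
  4 | W B7 → L3 miss wb→B11 [D]
  5 | R B3 → L3 miss wb→B7 [-]
  6 | R B4 → L0 miss [-]
  7 | W B4 → L0 hit [D]
  8 | W B8 → L0 miss wb→B4 [D]
  9 | R B8 → L0 hit [D]
  10 | R B7 → L3 miss [-]

DIRTY = [1, 8]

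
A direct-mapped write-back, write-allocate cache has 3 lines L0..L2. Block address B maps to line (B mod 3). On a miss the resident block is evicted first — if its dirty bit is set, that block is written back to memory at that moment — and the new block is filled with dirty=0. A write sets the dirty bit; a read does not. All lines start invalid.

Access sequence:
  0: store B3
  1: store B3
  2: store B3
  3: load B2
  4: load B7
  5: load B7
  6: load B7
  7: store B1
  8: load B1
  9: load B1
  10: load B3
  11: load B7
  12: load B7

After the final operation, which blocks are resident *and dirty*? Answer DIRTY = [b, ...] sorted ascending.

DIRTY = [3]

0: W B3 -> L0 miss  d=D]
1: W B3 -> L0 hit  d=D]
2: W B3 -> L0 hit  d=D]
3: R B2 -> L2 miss  d=-]
4: R B7 -> L1 miss  d=-]
5: R B7 -> L1 hit  d=-]
6: R B7 -> L1 hit  d=-]
7: W B1 -> L1 miss  d=D]
8: R B1 -> L1 hit  d=D]
9: R B1 -> L1 hit  d=D]
10: R B3 -> L0 hit  d=D]
11: R B7 -> L1 miss wb->B1  d=-]
12: R B7 -> L1 hit  d=-]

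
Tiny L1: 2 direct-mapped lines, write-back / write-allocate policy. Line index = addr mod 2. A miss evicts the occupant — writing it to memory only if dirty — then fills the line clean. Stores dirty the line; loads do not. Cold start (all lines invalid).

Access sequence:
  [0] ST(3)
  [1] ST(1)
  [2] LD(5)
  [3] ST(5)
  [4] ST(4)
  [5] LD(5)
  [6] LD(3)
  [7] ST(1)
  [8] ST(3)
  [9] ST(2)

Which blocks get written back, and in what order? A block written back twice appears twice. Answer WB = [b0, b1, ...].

WB = [3, 1, 5, 1, 4]

0: W B3 -> L1 miss  d=D]
1: W B1 -> L1 miss wb->B3  d=D]
2: R B5 -> L1 miss wb->B1  d=-]
3: W B5 -> L1 hit  d=D]
4: W B4 -> L0 miss  d=D]
5: R B5 -> L1 hit  d=D]
6: R B3 -> L1 miss wb->B5  d=-]
7: W B1 -> L1 miss  d=D]
8: W B3 -> L1 miss wb->B1  d=D]
9: W B2 -> L0 miss wb->B4  d=D]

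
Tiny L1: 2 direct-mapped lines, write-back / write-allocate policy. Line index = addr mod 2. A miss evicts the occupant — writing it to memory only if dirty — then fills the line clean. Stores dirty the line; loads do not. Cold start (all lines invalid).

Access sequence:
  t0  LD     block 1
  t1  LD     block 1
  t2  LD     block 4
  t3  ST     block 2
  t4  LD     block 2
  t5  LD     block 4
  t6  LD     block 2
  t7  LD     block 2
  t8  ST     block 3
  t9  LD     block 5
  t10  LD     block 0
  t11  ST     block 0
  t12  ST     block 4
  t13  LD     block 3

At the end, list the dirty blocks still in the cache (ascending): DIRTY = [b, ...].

DIRTY = [4]

0: R B1 → L1 miss [-]
1: R B1 → L1 hit [-]
2: R B4 → L0 miss [-]
3: W B2 → L0 miss [D]
4: R B2 → L0 hit [D]
5: R B4 → L0 miss wb→B2 [-]
6: R B2 → L0 miss [-]
7: R B2 → L0 hit [-]
8: W B3 → L1 miss [D]
9: R B5 → L1 miss wb→B3 [-]
10: R B0 → L0 miss [-]
11: W B0 → L0 hit [D]
12: W B4 → L0 miss wb→B0 [D]
13: R B3 → L1 miss [-]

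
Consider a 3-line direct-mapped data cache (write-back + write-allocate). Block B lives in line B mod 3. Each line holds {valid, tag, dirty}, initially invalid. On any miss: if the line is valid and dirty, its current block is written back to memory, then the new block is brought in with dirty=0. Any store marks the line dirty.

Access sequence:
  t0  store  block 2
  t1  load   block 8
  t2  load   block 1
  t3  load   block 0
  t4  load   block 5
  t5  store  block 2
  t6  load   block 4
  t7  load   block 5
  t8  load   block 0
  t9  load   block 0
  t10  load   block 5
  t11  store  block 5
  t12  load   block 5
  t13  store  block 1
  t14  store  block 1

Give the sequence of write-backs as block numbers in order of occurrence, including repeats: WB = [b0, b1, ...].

WB = [2, 2]

0: W B2 → L2 miss [D]
1: R B8 → L2 miss wb→B2 [-]
2: R B1 → L1 miss [-]
3: R B0 → L0 miss [-]
4: R B5 → L2 miss [-]
5: W B2 → L2 miss [D]
6: R B4 → L1 miss [-]
7: R B5 → L2 miss wb→B2 [-]
8: R B0 → L0 hit [-]
9: R B0 → L0 hit [-]
10: R B5 → L2 hit [-]
11: W B5 → L2 hit [D]
12: R B5 → L2 hit [D]
13: W B1 → L1 miss [D]
14: W B1 → L1 hit [D]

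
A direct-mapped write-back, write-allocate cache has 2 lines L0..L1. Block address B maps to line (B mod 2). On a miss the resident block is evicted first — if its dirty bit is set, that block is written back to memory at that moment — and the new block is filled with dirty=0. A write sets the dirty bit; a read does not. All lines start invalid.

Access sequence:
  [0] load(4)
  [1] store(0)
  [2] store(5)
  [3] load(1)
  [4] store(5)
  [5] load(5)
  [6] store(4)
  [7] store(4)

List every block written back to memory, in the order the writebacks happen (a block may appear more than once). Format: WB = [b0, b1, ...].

WB = [5, 0]

0: R B4 → L0 miss [-]
1: W B0 → L0 miss [D]
2: W B5 → L1 miss [D]
3: R B1 → L1 miss wb→B5 [-]
4: W B5 → L1 miss [D]
5: R B5 → L1 hit [D]
6: W B4 → L0 miss wb→B0 [D]
7: W B4 → L0 hit [D]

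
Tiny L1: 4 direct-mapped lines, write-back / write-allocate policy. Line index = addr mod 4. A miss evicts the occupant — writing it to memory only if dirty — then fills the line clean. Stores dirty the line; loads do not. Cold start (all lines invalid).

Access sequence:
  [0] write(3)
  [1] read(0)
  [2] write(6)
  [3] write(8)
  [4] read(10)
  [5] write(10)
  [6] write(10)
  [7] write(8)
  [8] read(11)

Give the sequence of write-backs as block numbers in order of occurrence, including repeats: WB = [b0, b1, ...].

WB = [6, 3]

0: W B3 -> L3 miss  d=D]
1: R B0 -> L0 miss  d=-]
2: W B6 -> L2 miss  d=D]
3: W B8 -> L0 miss  d=D]
4: R B10 -> L2 miss wb->B6  d=-]
5: W B10 -> L2 hit  d=D]
6: W B10 -> L2 hit  d=D]
7: W B8 -> L0 hit  d=D]
8: R B11 -> L3 miss wb->B3  d=-]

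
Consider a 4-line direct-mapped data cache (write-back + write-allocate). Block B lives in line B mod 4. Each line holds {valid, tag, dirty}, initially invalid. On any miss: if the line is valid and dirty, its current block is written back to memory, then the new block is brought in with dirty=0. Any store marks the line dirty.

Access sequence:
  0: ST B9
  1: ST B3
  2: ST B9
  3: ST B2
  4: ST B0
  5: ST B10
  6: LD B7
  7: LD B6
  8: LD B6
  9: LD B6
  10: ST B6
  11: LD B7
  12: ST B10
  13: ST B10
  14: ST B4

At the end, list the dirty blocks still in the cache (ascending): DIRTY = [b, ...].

0: W B9 -> L1 miss  d=D]
1: W B3 -> L3 miss  d=D]
2: W B9 -> L1 hit  d=D]
3: W B2 -> L2 miss  d=D]
4: W B0 -> L0 miss  d=D]
5: W B10 -> L2 miss wb->B2  d=D]
6: R B7 -> L3 miss wb->B3  d=-]
7: R B6 -> L2 miss wb->B10  d=-]
8: R B6 -> L2 hit  d=-]
9: R B6 -> L2 hit  d=-]
10: W B6 -> L2 hit  d=D]
11: R B7 -> L3 hit  d=-]
12: W B10 -> L2 miss wb->B6  d=D]
13: W B10 -> L2 hit  d=D]
14: W B4 -> L0 miss wb->B0  d=D]

DIRTY = [4, 9, 10]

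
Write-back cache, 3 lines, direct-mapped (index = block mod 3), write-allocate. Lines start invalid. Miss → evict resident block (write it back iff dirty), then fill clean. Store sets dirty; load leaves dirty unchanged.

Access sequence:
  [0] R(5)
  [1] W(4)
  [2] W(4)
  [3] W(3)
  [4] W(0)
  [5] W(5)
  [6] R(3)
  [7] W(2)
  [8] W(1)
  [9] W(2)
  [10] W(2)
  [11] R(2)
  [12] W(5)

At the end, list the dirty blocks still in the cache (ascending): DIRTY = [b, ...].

0: R B5 → L2 miss [-]
1: W B4 → L1 miss [D]
2: W B4 → L1 hit [D]
3: W B3 → L0 miss [D]
4: W B0 → L0 miss wb→B3 [D]
5: W B5 → L2 hit [D]
6: R B3 → L0 miss wb→B0 [-]
7: W B2 → L2 miss wb→B5 [D]
8: W B1 → L1 miss wb→B4 [D]
9: W B2 → L2 hit [D]
10: W B2 → L2 hit [D]
11: R B2 → L2 hit [D]
12: W B5 → L2 miss wb→B2 [D]

DIRTY = [1, 5]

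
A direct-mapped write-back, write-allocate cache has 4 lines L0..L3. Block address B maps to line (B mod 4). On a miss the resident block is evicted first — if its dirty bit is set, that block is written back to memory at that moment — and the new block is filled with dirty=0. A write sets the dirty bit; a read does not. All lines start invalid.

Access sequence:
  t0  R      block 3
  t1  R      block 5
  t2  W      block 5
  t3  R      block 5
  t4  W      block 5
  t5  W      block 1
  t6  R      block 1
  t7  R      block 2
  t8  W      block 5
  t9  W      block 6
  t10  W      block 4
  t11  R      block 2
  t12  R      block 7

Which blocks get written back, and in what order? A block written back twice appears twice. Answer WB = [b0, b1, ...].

  0 | R B3 → L3 miss [-]
  1 | R B5 → L1 miss [-]
  2 | W B5 → L1 hit [D]
  3 | R B5 → L1 hit [D]
  4 | W B5 → L1 hit [D]
  5 | W B1 → L1 miss wb→B5 [D]
  6 | R B1 → L1 hit [D]
  7 | R B2 → L2 miss [-]
  8 | W B5 → L1 miss wb→B1 [D]
  9 | W B6 → L2 miss [D]
  10 | W B4 → L0 miss [D]
  11 | R B2 → L2 miss wb→B6 [-]
  12 | R B7 → L3 miss [-]

WB = [5, 1, 6]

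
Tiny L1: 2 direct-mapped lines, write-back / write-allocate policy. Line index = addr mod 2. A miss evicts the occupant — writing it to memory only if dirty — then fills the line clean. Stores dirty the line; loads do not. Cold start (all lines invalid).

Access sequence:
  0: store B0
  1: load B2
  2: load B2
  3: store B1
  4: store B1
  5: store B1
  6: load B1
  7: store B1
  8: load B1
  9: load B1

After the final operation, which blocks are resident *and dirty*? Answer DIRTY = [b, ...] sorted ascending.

DIRTY = [1]

0: W B0 → L0 miss [D]
1: R B2 → L0 miss wb→B0 [-]
2: R B2 → L0 hit [-]
3: W B1 → L1 miss [D]
4: W B1 → L1 hit [D]
5: W B1 → L1 hit [D]
6: R B1 → L1 hit [D]
7: W B1 → L1 hit [D]
8: R B1 → L1 hit [D]
9: R B1 → L1 hit [D]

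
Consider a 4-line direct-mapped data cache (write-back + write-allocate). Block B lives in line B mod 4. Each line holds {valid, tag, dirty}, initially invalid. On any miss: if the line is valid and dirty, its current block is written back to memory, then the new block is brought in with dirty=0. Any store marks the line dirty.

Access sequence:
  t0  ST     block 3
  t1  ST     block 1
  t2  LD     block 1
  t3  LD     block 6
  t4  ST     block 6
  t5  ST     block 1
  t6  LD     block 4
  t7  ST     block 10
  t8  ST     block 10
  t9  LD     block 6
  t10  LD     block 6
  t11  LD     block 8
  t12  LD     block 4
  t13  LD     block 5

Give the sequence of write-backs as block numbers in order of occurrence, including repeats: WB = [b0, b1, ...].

WB = [6, 10, 1]

0: W B3 -> L3 miss  d=D]
1: W B1 -> L1 miss  d=D]
2: R B1 -> L1 hit  d=D]
3: R B6 -> L2 miss  d=-]
4: W B6 -> L2 hit  d=D]
5: W B1 -> L1 hit  d=D]
6: R B4 -> L0 miss  d=-]
7: W B10 -> L2 miss wb->B6  d=D]
8: W B10 -> L2 hit  d=D]
9: R B6 -> L2 miss wb->B10  d=-]
10: R B6 -> L2 hit  d=-]
11: R B8 -> L0 miss  d=-]
12: R B4 -> L0 miss  d=-]
13: R B5 -> L1 miss wb->B1  d=-]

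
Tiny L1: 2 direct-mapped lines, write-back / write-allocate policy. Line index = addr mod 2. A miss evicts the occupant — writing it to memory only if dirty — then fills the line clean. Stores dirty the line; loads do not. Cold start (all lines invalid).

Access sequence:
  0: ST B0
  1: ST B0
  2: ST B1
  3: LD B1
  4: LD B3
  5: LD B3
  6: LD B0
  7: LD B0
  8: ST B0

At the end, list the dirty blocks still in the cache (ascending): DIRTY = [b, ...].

0: W B0 -> L0 miss  d=D]
1: W B0 -> L0 hit  d=D]
2: W B1 -> L1 miss  d=D]
3: R B1 -> L1 hit  d=D]
4: R B3 -> L1 miss wb->B1  d=-]
5: R B3 -> L1 hit  d=-]
6: R B0 -> L0 hit  d=D]
7: R B0 -> L0 hit  d=D]
8: W B0 -> L0 hit  d=D]

DIRTY = [0]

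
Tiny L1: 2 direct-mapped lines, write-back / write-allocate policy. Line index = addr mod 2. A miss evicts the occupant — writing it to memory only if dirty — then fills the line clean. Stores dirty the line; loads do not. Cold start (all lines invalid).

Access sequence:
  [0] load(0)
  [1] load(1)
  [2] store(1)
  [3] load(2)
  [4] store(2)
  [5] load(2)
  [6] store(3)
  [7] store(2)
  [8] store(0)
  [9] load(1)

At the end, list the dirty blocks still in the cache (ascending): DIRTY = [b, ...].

DIRTY = [0]

0: R B0 -> L0 miss  d=-]
1: R B1 -> L1 miss  d=-]
2: W B1 -> L1 hit  d=D]
3: R B2 -> L0 miss  d=-]
4: W B2 -> L0 hit  d=D]
5: R B2 -> L0 hit  d=D]
6: W B3 -> L1 miss wb->B1  d=D]
7: W B2 -> L0 hit  d=D]
8: W B0 -> L0 miss wb->B2  d=D]
9: R B1 -> L1 miss wb->B3  d=-]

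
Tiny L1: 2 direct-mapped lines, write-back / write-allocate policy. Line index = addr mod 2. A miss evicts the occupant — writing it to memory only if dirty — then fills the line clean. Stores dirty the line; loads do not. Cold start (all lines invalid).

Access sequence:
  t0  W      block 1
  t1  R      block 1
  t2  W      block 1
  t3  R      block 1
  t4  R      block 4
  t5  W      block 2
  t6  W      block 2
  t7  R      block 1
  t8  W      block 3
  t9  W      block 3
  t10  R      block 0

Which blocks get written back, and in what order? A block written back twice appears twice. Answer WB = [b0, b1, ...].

0: W B1 -> L1 miss  d=D]
1: R B1 -> L1 hit  d=D]
2: W B1 -> L1 hit  d=D]
3: R B1 -> L1 hit  d=D]
4: R B4 -> L0 miss  d=-]
5: W B2 -> L0 miss  d=D]
6: W B2 -> L0 hit  d=D]
7: R B1 -> L1 hit  d=D]
8: W B3 -> L1 miss wb->B1  d=D]
9: W B3 -> L1 hit  d=D]
10: R B0 -> L0 miss wb->B2  d=-]

WB = [1, 2]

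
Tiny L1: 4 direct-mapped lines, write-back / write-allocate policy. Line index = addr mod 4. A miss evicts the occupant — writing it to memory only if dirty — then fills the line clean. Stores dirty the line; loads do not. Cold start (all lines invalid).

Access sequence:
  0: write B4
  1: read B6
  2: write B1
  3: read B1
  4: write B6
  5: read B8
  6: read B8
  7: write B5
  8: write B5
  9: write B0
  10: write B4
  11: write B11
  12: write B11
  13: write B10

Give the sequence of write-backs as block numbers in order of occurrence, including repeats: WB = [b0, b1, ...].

WB = [4, 1, 0, 6]

  0 | W B4 → L0 miss [D]
  1 | R B6 → L2 miss [-]
  2 | W B1 → L1 miss [D]
  3 | R B1 → L1 hit [D]
  4 | W B6 → L2 hit [D]
  5 | R B8 → L0 miss wb→B4 [-]
  6 | R B8 → L0 hit [-]
  7 | W B5 → L1 miss wb→B1 [D]
  8 | W B5 → L1 hit [D]
  9 | W B0 → L0 miss [D]
  10 | W B4 → L0 miss wb→B0 [D]
  11 | W B11 → L3 miss [D]
  12 | W B11 → L3 hit [D]
  13 | W B10 → L2 miss wb→B6 [D]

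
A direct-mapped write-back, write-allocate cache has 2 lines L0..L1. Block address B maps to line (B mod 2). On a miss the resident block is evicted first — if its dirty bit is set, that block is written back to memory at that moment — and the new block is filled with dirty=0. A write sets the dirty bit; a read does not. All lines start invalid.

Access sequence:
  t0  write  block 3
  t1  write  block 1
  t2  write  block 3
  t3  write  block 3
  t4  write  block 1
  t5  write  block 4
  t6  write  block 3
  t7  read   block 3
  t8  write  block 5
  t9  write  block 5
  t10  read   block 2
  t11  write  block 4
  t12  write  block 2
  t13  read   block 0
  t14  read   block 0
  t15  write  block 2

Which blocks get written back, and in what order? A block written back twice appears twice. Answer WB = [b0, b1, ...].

WB = [3, 1, 3, 1, 3, 4, 4, 2]

  0 | W B3 → L1 miss [D]
  1 | W B1 → L1 miss wb→B3 [D]
  2 | W B3 → L1 miss wb→B1 [D]
  3 | W B3 → L1 hit [D]
  4 | W B1 → L1 miss wb→B3 [D]
  5 | W B4 → L0 miss [D]
  6 | W B3 → L1 miss wb→B1 [D]
  7 | R B3 → L1 hit [D]
  8 | W B5 → L1 miss wb→B3 [D]
  9 | W B5 → L1 hit [D]
  10 | R B2 → L0 miss wb→B4 [-]
  11 | W B4 → L0 miss [D]
  12 | W B2 → L0 miss wb→B4 [D]
  13 | R B0 → L0 miss wb→B2 [-]
  14 | R B0 → L0 hit [-]
  15 | W B2 → L0 miss [D]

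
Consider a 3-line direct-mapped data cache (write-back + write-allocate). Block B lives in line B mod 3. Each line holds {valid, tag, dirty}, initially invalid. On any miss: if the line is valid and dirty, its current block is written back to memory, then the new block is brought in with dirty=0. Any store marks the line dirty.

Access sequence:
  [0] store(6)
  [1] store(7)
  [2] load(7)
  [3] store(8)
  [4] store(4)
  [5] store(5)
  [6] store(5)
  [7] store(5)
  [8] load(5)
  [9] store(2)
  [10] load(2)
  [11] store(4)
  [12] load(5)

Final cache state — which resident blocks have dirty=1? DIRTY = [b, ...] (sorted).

DIRTY = [4, 6]

0: W B6 -> L0 miss  d=D]
1: W B7 -> L1 miss  d=D]
2: R B7 -> L1 hit  d=D]
3: W B8 -> L2 miss  d=D]
4: W B4 -> L1 miss wb->B7  d=D]
5: W B5 -> L2 miss wb->B8  d=D]
6: W B5 -> L2 hit  d=D]
7: W B5 -> L2 hit  d=D]
8: R B5 -> L2 hit  d=D]
9: W B2 -> L2 miss wb->B5  d=D]
10: R B2 -> L2 hit  d=D]
11: W B4 -> L1 hit  d=D]
12: R B5 -> L2 miss wb->B2  d=-]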